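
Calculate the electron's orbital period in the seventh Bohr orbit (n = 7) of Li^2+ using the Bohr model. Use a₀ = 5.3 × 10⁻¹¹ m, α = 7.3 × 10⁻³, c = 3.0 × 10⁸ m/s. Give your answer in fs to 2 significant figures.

5.8 fs

r = n²a₀/Z = 7²·5.3 × 10⁻¹¹/3 = 8.7 × 10⁻¹⁰ m
v = Zαc/n = 3·0.0073·3.0 × 10⁸/7 = 9.4 × 10⁵ m/s
T = 2πr/v = 5.8 × 10⁻¹⁵ s = 5.8 fs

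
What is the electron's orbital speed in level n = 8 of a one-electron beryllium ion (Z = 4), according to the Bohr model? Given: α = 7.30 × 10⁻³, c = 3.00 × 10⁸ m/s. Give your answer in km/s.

v_n = Zαc/n = 4 × 0.00730 × 3.00 × 10⁸ / 8
    = 1100 km/s

1100 km/s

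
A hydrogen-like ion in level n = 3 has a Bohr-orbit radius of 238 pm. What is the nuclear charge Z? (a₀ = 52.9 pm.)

r_n = n²a₀/Z ⇒ Z = n²a₀/r = 3² × 52.9 / 238 ≈ 2.00
Z = 2

2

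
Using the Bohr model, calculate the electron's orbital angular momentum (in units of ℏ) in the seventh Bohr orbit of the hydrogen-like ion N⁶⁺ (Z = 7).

7

L_n = nℏ, so L/ℏ = n = 7.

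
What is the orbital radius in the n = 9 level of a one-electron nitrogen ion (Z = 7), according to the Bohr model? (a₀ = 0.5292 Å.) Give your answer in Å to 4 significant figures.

r_n = n²a₀/Z = 9² × 0.5292 / 7
    = 81 × 0.5292 / 7 = 6.124 Å

6.124 Å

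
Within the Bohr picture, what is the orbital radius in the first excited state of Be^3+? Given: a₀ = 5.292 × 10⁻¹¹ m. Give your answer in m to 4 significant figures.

r_n = n²a₀/Z = 2² × 5.292 × 10⁻¹¹ / 4
    = 4 × 5.292 × 10⁻¹¹ / 4 = 5.292 × 10⁻¹¹ m

5.292 × 10⁻¹¹ m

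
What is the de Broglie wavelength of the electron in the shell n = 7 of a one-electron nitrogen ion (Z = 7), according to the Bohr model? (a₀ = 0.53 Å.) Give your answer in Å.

The Bohr quantisation condition is nλ = 2πr_n.
r_n = n²a₀/Z = 3.7 Å
λ = 2πr_n/n = 2π·3.7/7 = 3.3 Å

3.3 Å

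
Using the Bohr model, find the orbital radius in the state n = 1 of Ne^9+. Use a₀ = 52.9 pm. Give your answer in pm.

5.29 pm

r_n = n²a₀/Z = 1² × 52.9 / 10
    = 1 × 52.9 / 10 = 5.29 pm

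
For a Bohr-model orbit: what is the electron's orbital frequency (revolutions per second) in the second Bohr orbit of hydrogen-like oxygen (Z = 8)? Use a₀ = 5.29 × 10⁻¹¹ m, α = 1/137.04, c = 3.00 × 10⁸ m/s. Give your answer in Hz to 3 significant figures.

5.27 × 10¹⁶ Hz

r = n²a₀/Z = 2.65 × 10⁻¹¹ m, v = Zαc/n = 8.76 × 10⁶ m/s
f = v/(2πr) = 5.27 × 10¹⁶ Hz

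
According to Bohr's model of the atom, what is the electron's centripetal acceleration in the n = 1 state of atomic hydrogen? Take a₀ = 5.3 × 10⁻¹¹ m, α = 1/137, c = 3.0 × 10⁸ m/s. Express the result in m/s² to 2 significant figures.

9.0 × 10²² m/s²

r = n²a₀/Z = 5.3 × 10⁻¹¹ m, v = Zαc/n = 2.2 × 10⁶ m/s
a = v²/r = (2.2 × 10⁶)² / 5.3 × 10⁻¹¹ = 9.0 × 10²² m/s²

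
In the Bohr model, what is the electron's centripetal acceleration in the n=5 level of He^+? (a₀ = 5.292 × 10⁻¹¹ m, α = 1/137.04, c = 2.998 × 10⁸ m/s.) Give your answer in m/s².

1.158 × 10²¹ m/s²

r = n²a₀/Z = 6.615 × 10⁻¹⁰ m, v = Zαc/n = 8.751 × 10⁵ m/s
a = v²/r = (8.751 × 10⁵)² / 6.615 × 10⁻¹⁰ = 1.158 × 10²¹ m/s²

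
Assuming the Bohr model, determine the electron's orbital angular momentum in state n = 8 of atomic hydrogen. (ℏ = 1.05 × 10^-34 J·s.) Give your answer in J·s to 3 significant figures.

L_n = nℏ = 8 × 1.05 × 10^-34 = 8.40 × 10^-34 J·s

8.40 × 10^-34 J·s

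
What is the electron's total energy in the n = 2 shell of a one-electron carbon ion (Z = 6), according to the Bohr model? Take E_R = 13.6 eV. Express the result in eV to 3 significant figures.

E_n = −E_R·Z²/n² = −13.6 × 6²/2² = -122 eV

-122 eV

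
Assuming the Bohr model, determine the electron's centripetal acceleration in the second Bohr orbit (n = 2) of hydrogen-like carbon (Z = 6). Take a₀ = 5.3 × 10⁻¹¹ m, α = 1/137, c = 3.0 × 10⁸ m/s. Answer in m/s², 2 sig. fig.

r = n²a₀/Z = 3.5 × 10⁻¹¹ m, v = Zαc/n = 6.6 × 10⁶ m/s
a = v²/r = (6.6 × 10⁶)² / 3.5 × 10⁻¹¹ = 1.2 × 10²⁴ m/s²

1.2 × 10²⁴ m/s²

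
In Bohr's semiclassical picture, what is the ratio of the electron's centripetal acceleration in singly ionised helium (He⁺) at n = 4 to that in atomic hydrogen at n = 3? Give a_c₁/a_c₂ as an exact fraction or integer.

a_c ∝ Z^3 · n^-4
a_c₁/a_c₂ = (2/1)^3 · (4/3)^-4 = 81/32

81/32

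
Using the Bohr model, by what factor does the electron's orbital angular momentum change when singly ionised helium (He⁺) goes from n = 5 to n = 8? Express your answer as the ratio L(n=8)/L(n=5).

8/5

L = nℏ depends only on n, so L ∝ n.
L(n=8)/L(n=5) = (8/5)^1 = 8/5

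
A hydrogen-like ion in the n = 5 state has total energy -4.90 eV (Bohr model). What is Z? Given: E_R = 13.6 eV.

E_n = −E_R Z²/n² ⇒ Z² = −E_n n²/E_R = 4.90 × 5² / 13.6 ≈ 9.01
Z = 3

3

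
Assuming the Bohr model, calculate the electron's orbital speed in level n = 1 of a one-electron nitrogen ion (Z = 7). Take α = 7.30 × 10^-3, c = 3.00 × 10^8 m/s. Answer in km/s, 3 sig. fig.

v_n = Zαc/n = 7 × 0.00730 × 3.00 × 10^8 / 1
    = 1.53 × 10^4 km/s

1.53 × 10^4 km/s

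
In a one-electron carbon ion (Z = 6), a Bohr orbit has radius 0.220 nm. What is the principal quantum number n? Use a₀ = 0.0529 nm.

r_n = n²a₀/Z ⇒ n² = rZ/a₀ = 0.220 × 6 / 0.0529 ≈ 24.95
n = 5

5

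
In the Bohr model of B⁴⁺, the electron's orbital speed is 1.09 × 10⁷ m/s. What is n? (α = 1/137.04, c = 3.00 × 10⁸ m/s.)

v_n = Zαc/n ⇒ n = Zαc/v = 5 × 0.00730 × 3.00 × 10⁸ / 1.09 × 10⁷ ≈ 1.00
n = 1

1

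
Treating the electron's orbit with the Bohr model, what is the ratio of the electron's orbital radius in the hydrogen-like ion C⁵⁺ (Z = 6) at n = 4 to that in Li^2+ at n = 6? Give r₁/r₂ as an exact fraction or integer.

r ∝ Z^-1 · n^2
r₁/r₂ = (6/3)^-1 · (4/6)^2 = 2/9

2/9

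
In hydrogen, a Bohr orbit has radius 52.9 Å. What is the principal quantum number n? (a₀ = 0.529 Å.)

10

r_n = n²a₀/Z ⇒ n² = rZ/a₀ = 52.9 × 1 / 0.529 ≈ 100.00
n = 10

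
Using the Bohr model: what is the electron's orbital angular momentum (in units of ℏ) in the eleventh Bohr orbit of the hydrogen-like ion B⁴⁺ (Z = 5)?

11

L_n = nℏ, so L/ℏ = n = 11.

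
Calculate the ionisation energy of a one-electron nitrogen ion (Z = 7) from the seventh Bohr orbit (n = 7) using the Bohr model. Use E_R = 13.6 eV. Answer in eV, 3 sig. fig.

13.6 eV

E_n = −E_R·Z²/n² = −13.6 × 7²/7² eV = -13.6 eV
Ionisation energy = −E_n = 13.6 eV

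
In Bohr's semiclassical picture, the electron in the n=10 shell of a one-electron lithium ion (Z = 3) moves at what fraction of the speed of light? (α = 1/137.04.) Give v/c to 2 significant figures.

v_n = Zαc/n, so v/c = Zα/n = 3 × 0.0073 / 10 = 0.0022

0.0022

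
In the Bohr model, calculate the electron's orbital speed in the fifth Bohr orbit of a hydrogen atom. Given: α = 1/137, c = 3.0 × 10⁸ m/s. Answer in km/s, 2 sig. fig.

440 km/s

v_n = Zαc/n = 1 × 0.0073 × 3.0 × 10⁸ / 5
    = 440 km/s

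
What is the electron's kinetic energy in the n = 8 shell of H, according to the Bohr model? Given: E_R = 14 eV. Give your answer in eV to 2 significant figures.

0.22 eV

For a Coulomb orbit the virial theorem gives K = −E_n.
E_n = −E_R·Z²/n², so K = E_R·Z²/n² = 14 × 1²/8² = 0.22 eV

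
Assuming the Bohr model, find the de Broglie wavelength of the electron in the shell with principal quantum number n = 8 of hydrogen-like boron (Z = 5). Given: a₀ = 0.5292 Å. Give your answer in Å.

5.320 Å

The Bohr quantisation condition is nλ = 2πr_n.
r_n = n²a₀/Z = 6.774 Å
λ = 2πr_n/n = 2π·6.774/8 = 5.320 Å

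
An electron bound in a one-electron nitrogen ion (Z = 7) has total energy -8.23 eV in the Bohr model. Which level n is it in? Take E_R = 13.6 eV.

E_n = −E_R Z²/n² ⇒ n² = E_R Z²/(−E_n) = 13.6 × 7² / 8.23 ≈ 80.97
n = 9

9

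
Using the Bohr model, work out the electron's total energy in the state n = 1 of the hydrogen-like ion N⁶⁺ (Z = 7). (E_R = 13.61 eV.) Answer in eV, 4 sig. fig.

-666.9 eV

E_n = −E_R·Z²/n² = −13.61 × 7²/1² = -666.9 eV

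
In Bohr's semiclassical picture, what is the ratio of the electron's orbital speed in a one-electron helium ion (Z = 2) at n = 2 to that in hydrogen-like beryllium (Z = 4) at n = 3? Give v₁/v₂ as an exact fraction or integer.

3/4

v ∝ Z^1 · n^-1
v₁/v₂ = (2/4)^1 · (2/3)^-1 = 3/4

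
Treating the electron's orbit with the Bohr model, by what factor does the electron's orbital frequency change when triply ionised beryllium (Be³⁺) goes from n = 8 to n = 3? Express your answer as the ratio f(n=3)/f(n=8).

f ∝ Z^2 · n^-3; with Z fixed, f ∝ n^-3.
f(n=3)/f(n=8) = (3/8)^-3 = 512/27

512/27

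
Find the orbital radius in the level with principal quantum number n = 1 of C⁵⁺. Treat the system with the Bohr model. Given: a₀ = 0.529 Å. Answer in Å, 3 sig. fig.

0.0882 Å

r_n = n²a₀/Z = 1² × 0.529 / 6
    = 1 × 0.529 / 6 = 0.0882 Å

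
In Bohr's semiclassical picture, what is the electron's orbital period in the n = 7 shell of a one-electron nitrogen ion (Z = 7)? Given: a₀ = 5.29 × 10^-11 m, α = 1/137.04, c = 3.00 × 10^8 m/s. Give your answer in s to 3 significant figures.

1.06 × 10^-15 s

r = n²a₀/Z = 7²·5.29 × 10^-11/7 = 3.70 × 10^-10 m
v = Zαc/n = 7·0.00730·3.00 × 10^8/7 = 2.19 × 10^6 m/s
T = 2πr/v = 1.06 × 10^-15 s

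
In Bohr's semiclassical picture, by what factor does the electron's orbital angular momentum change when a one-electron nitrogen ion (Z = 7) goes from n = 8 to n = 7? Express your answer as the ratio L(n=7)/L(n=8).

7/8

L = nℏ depends only on n, so L ∝ n.
L(n=7)/L(n=8) = (7/8)^1 = 7/8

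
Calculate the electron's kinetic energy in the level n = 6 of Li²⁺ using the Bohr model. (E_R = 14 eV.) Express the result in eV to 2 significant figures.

For a Coulomb orbit the virial theorem gives K = −E_n.
E_n = −E_R·Z²/n², so K = E_R·Z²/n² = 14 × 3²/6² = 3.5 eV

3.5 eV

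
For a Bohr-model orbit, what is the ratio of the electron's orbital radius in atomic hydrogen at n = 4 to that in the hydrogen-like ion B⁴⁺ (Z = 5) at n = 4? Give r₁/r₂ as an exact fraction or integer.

5

r ∝ Z^-1 · n^2
r₁/r₂ = (1/5)^-1 · (4/4)^2 = 5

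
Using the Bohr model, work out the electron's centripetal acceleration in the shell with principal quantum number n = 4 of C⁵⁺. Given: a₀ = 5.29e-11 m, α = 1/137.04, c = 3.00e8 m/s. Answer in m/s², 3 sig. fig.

7.64e22 m/s²

r = n²a₀/Z = 1.41e-10 m, v = Zαc/n = 3.28e6 m/s
a = v²/r = (3.28e6)² / 1.41e-10 = 7.64e22 m/s²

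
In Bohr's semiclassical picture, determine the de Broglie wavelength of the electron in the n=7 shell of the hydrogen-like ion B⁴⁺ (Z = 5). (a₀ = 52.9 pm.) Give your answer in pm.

The Bohr quantisation condition is nλ = 2πr_n.
r_n = n²a₀/Z = 518 pm
λ = 2πr_n/n = 2π·518/7 = 465 pm

465 pm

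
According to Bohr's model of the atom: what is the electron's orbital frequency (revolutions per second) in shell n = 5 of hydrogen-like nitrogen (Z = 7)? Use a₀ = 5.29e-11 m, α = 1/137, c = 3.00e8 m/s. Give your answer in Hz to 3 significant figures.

r = n²a₀/Z = 1.89e-10 m, v = Zαc/n = 3.07e6 m/s
f = v/(2πr) = 2.58e15 Hz

2.58e15 Hz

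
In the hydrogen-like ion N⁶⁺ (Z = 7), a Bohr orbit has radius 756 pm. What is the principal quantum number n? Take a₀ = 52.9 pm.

10

r_n = n²a₀/Z ⇒ n² = rZ/a₀ = 756 × 7 / 52.9 ≈ 100.04
n = 10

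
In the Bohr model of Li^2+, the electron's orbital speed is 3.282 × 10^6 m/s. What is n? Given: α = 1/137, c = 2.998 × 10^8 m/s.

v_n = Zαc/n ⇒ n = Zαc/v = 3 × 0.007299 × 2.998 × 10^8 / 3.282 × 10^6 ≈ 2.00
n = 2

2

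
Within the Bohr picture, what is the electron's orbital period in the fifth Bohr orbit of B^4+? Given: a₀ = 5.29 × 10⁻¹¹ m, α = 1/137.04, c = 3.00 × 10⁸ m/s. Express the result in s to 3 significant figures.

7.59 × 10⁻¹⁶ s

r = n²a₀/Z = 5²·5.29 × 10⁻¹¹/5 = 2.64 × 10⁻¹⁰ m
v = Zαc/n = 5·0.00730·3.00 × 10⁸/5 = 2.19 × 10⁶ m/s
T = 2πr/v = 7.59 × 10⁻¹⁶ s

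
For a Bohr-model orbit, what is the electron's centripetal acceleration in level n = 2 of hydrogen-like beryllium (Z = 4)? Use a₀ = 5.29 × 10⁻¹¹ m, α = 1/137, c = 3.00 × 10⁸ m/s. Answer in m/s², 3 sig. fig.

3.63 × 10²³ m/s²

r = n²a₀/Z = 5.29 × 10⁻¹¹ m, v = Zαc/n = 4.38 × 10⁶ m/s
a = v²/r = (4.38 × 10⁶)² / 5.29 × 10⁻¹¹ = 3.63 × 10²³ m/s²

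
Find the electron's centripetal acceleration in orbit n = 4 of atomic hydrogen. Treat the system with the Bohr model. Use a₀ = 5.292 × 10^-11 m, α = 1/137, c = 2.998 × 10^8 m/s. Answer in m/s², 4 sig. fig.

3.535 × 10^20 m/s²

r = n²a₀/Z = 8.467 × 10^-10 m, v = Zαc/n = 5.471 × 10^5 m/s
a = v²/r = (5.471 × 10^5)² / 8.467 × 10^-10 = 3.535 × 10^20 m/s²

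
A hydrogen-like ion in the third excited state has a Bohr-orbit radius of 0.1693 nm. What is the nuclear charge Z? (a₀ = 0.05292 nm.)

r_n = n²a₀/Z ⇒ Z = n²a₀/r = 4² × 0.05292 / 0.1693 ≈ 5.00
Z = 5

5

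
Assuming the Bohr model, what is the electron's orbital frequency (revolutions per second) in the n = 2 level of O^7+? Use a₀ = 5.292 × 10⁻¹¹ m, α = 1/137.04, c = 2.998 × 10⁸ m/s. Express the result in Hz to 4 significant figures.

5.263 × 10¹⁶ Hz

r = n²a₀/Z = 2.646 × 10⁻¹¹ m, v = Zαc/n = 8.751 × 10⁶ m/s
f = v/(2πr) = 5.263 × 10¹⁶ Hz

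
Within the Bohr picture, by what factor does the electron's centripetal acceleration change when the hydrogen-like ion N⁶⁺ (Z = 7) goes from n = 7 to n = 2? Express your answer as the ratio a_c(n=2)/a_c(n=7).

2401/16

a_c ∝ Z^3 · n^-4; with Z fixed, a_c ∝ n^-4.
a_c(n=2)/a_c(n=7) = (2/7)^-4 = 2401/16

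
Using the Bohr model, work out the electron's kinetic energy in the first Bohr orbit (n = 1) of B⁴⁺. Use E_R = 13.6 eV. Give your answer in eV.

For a Coulomb orbit the virial theorem gives K = −E_n.
E_n = −E_R·Z²/n², so K = E_R·Z²/n² = 13.6 × 5²/1² = 340 eV

340 eV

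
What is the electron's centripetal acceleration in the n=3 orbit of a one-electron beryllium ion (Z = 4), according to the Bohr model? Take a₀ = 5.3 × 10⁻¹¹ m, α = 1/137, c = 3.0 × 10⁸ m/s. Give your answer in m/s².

r = n²a₀/Z = 1.2 × 10⁻¹⁰ m, v = Zαc/n = 2.9 × 10⁶ m/s
a = v²/r = (2.9 × 10⁶)² / 1.2 × 10⁻¹⁰ = 7.1 × 10²² m/s²

7.1 × 10²² m/s²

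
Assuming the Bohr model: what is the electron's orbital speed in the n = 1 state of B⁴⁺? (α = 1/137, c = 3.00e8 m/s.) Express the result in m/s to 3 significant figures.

v_n = Zαc/n = 5 × 0.00730 × 3.00e8 / 1
    = 1.09e7 m/s

1.09e7 m/s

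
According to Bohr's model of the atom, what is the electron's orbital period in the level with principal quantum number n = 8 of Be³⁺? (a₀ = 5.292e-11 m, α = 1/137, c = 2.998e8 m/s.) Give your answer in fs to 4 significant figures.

4.862 fs

r = n²a₀/Z = 8²·5.292e-11/4 = 8.467e-10 m
v = Zαc/n = 4·0.007299·2.998e8/8 = 1.094e6 m/s
T = 2πr/v = 4.862e-15 s = 4.862 fs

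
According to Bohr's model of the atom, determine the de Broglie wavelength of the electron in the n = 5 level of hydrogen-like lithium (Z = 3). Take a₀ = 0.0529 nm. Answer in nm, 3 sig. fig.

The Bohr quantisation condition is nλ = 2πr_n.
r_n = n²a₀/Z = 0.441 nm
λ = 2πr_n/n = 2π·0.441/5 = 0.554 nm

0.554 nm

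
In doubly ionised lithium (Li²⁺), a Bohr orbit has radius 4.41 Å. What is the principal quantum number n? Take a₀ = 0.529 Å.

r_n = n²a₀/Z ⇒ n² = rZ/a₀ = 4.41 × 3 / 0.529 ≈ 25.01
n = 5

5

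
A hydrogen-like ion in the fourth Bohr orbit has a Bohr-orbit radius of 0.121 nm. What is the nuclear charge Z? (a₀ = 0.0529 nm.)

r_n = n²a₀/Z ⇒ Z = n²a₀/r = 4² × 0.0529 / 0.121 ≈ 7.00
Z = 7

7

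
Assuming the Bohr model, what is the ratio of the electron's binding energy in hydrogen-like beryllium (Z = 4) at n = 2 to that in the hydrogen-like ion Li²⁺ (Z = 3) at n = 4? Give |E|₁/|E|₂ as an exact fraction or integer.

64/9

|E| ∝ Z^2 · n^-2
|E|₁/|E|₂ = (4/3)^2 · (2/4)^-2 = 64/9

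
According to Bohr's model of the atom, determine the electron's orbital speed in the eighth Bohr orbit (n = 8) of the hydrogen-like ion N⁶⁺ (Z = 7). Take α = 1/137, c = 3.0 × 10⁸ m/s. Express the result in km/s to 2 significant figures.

1900 km/s

v_n = Zαc/n = 7 × 0.0073 × 3.0 × 10⁸ / 8
    = 1900 km/s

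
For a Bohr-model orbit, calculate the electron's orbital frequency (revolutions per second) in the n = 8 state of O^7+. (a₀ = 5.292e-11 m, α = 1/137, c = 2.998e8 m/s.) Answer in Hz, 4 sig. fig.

8.227e14 Hz

r = n²a₀/Z = 4.234e-10 m, v = Zαc/n = 2.188e6 m/s
f = v/(2πr) = 8.227e14 Hz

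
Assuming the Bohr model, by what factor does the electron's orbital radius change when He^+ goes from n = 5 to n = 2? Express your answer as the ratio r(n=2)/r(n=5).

4/25

r ∝ Z^-1 · n^2; with Z fixed, r ∝ n^2.
r(n=2)/r(n=5) = (2/5)^2 = 4/25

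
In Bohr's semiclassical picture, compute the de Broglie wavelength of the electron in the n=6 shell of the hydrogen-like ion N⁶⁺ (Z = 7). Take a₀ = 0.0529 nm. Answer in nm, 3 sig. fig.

The Bohr quantisation condition is nλ = 2πr_n.
r_n = n²a₀/Z = 0.272 nm
λ = 2πr_n/n = 2π·0.272/6 = 0.285 nm

0.285 nm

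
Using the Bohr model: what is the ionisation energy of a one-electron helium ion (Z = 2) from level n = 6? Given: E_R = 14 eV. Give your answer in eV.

E_n = −E_R·Z²/n² = −14 × 2²/6² eV = -1.6 eV
Ionisation energy = −E_n = 1.6 eV

1.6 eV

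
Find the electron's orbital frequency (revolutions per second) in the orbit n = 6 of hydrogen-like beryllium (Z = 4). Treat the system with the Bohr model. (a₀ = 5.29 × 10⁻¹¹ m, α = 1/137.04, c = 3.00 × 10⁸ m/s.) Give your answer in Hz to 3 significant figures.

r = n²a₀/Z = 4.76 × 10⁻¹⁰ m, v = Zαc/n = 1.46 × 10⁶ m/s
f = v/(2πr) = 4.88 × 10¹⁴ Hz

4.88 × 10¹⁴ Hz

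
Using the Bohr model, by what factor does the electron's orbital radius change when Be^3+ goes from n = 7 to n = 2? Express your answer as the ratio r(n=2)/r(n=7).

r ∝ Z^-1 · n^2; with Z fixed, r ∝ n^2.
r(n=2)/r(n=7) = (2/7)^2 = 4/49

4/49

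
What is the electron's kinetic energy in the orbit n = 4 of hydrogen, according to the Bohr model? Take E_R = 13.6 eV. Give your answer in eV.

For a Coulomb orbit the virial theorem gives K = −E_n.
E_n = −E_R·Z²/n², so K = E_R·Z²/n² = 13.6 × 1²/4² = 0.850 eV

0.850 eV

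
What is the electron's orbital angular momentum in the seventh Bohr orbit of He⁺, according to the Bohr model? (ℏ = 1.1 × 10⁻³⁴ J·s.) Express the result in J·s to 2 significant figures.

7.7 × 10⁻³⁴ J·s

L_n = nℏ = 7 × 1.1 × 10⁻³⁴ = 7.7 × 10⁻³⁴ J·s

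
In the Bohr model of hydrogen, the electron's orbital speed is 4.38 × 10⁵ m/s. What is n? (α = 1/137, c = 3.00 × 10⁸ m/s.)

5

v_n = Zαc/n ⇒ n = Zαc/v = 1 × 0.00730 × 3.00 × 10⁸ / 4.38 × 10⁵ ≈ 5.00
n = 5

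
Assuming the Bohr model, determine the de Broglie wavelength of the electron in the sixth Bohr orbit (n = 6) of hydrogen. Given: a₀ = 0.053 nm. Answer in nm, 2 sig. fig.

2.0 nm

The Bohr quantisation condition is nλ = 2πr_n.
r_n = n²a₀/Z = 1.9 nm
λ = 2πr_n/n = 2π·1.9/6 = 2.0 nm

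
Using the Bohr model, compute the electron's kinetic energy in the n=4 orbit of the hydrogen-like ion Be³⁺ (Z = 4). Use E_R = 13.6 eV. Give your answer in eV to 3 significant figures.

13.6 eV

For a Coulomb orbit the virial theorem gives K = −E_n.
E_n = −E_R·Z²/n², so K = E_R·Z²/n² = 13.6 × 4²/4² = 13.6 eV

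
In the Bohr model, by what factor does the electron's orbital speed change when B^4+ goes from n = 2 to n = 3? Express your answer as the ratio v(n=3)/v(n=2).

v ∝ Z^1 · n^-1; with Z fixed, v ∝ n^-1.
v(n=3)/v(n=2) = (3/2)^-1 = 2/3

2/3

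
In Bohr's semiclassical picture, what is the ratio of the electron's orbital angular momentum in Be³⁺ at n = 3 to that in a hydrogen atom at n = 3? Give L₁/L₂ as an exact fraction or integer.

1

L = nℏ is independent of Z.
L₁/L₂ = n₁/n₂ = 3/3 = 1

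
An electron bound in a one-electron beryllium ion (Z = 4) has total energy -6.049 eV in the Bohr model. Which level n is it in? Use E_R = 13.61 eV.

6

E_n = −E_R Z²/n² ⇒ n² = E_R Z²/(−E_n) = 13.61 × 4² / 6.049 ≈ 36.00
n = 6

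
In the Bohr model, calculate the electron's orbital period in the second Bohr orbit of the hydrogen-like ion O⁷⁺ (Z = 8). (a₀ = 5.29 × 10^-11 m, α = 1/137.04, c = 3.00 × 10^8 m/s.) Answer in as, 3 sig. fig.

r = n²a₀/Z = 2²·5.29 × 10^-11/8 = 2.65 × 10^-11 m
v = Zαc/n = 8·0.00730·3.00 × 10^8/2 = 8.76 × 10^6 m/s
T = 2πr/v = 1.90 × 10^-17 s = 19.0 as

19.0 as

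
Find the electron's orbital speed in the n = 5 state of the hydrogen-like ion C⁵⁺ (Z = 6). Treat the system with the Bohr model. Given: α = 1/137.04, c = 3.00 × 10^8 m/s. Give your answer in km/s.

v_n = Zαc/n = 6 × 0.00730 × 3.00 × 10^8 / 5
    = 2630 km/s

2630 km/s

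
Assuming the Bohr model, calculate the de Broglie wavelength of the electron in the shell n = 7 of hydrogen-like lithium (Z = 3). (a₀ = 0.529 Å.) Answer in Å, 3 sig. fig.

7.76 Å

The Bohr quantisation condition is nλ = 2πr_n.
r_n = n²a₀/Z = 8.64 Å
λ = 2πr_n/n = 2π·8.64/7 = 7.76 Å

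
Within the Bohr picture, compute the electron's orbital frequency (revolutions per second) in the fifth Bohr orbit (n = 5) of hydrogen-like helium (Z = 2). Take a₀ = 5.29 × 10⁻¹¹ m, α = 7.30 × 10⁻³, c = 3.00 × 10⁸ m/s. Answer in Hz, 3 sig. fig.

2.11 × 10¹⁴ Hz

r = n²a₀/Z = 6.61 × 10⁻¹⁰ m, v = Zαc/n = 8.76 × 10⁵ m/s
f = v/(2πr) = 2.11 × 10¹⁴ Hz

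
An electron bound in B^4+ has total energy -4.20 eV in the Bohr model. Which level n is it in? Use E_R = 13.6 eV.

9

E_n = −E_R Z²/n² ⇒ n² = E_R Z²/(−E_n) = 13.6 × 5² / 4.20 ≈ 80.95
n = 9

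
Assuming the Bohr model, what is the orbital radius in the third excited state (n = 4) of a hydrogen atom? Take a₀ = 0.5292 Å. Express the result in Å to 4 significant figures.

r_n = n²a₀/Z = 4² × 0.5292 / 1
    = 16 × 0.5292 / 1 = 8.467 Å

8.467 Å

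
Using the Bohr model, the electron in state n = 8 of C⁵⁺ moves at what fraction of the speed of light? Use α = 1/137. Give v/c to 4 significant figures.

0.005474

v_n = Zαc/n, so v/c = Zα/n = 6 × 0.007299 / 8 = 0.005474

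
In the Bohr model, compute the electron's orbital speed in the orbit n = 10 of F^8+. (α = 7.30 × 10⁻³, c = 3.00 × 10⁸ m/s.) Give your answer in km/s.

1970 km/s

v_n = Zαc/n = 9 × 0.00730 × 3.00 × 10⁸ / 10
    = 1970 km/s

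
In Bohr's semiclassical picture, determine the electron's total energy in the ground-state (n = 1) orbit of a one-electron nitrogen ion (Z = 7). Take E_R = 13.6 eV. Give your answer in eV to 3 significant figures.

-666 eV

E_n = −E_R·Z²/n² = −13.6 × 7²/1² = -666 eV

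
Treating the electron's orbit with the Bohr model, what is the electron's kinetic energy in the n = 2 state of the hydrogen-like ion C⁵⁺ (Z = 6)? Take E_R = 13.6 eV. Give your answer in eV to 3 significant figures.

122 eV

For a Coulomb orbit the virial theorem gives K = −E_n.
E_n = −E_R·Z²/n², so K = E_R·Z²/n² = 13.6 × 6²/2² = 122 eV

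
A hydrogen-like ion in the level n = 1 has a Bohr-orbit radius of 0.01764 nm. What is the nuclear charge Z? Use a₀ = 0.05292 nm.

3

r_n = n²a₀/Z ⇒ Z = n²a₀/r = 1² × 0.05292 / 0.01764 ≈ 3.00
Z = 3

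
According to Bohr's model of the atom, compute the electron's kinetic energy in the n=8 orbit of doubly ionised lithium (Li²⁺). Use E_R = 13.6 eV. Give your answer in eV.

1.91 eV

For a Coulomb orbit the virial theorem gives K = −E_n.
E_n = −E_R·Z²/n², so K = E_R·Z²/n² = 13.6 × 3²/8² = 1.91 eV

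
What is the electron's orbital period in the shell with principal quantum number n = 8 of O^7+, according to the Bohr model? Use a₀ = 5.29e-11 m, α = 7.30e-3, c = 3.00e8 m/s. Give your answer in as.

1210 as

r = n²a₀/Z = 8²·5.29e-11/8 = 4.23e-10 m
v = Zαc/n = 8·0.00730·3.00e8/8 = 2.19e6 m/s
T = 2πr/v = 1.21e-15 s = 1210 as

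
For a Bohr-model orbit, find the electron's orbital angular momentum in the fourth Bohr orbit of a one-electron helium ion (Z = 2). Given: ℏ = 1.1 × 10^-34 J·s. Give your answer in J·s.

L_n = nℏ = 4 × 1.1 × 10^-34 = 4.4 × 10^-34 J·s

4.4 × 10^-34 J·s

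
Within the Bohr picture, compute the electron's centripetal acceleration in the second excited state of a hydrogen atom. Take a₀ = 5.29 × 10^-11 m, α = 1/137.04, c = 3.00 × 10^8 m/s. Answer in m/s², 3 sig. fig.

1.12 × 10^21 m/s²

r = n²a₀/Z = 4.76 × 10^-10 m, v = Zαc/n = 7.30 × 10^5 m/s
a = v²/r = (7.30 × 10^5)² / 4.76 × 10^-10 = 1.12 × 10^21 m/s²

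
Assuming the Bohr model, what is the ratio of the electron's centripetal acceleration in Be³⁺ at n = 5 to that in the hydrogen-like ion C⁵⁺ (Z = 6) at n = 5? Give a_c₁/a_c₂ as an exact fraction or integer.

8/27

a_c ∝ Z^3 · n^-4
a_c₁/a_c₂ = (4/6)^3 · (5/5)^-4 = 8/27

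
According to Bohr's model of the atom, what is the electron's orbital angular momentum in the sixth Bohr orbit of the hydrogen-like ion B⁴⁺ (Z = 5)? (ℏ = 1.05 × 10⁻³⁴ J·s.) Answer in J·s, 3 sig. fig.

6.30 × 10⁻³⁴ J·s

L_n = nℏ = 6 × 1.05 × 10⁻³⁴ = 6.30 × 10⁻³⁴ J·s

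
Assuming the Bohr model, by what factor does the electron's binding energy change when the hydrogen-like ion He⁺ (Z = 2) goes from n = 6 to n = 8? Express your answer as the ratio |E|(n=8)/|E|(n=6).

|E| ∝ Z^2 · n^-2; with Z fixed, |E| ∝ n^-2.
|E|(n=8)/|E|(n=6) = (8/6)^-2 = 9/16

9/16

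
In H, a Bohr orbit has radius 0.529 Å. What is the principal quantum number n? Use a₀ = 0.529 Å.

1

r_n = n²a₀/Z ⇒ n² = rZ/a₀ = 0.529 × 1 / 0.529 ≈ 1.00
n = 1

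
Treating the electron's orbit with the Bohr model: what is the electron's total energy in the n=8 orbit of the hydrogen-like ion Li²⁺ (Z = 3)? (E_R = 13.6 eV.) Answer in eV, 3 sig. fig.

E_n = −E_R·Z²/n² = −13.6 × 3²/8² = -1.91 eV

-1.91 eV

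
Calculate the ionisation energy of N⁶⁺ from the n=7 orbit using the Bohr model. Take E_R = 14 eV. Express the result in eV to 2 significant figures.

14 eV

E_n = −E_R·Z²/n² = −14 × 7²/7² eV = -14 eV
Ionisation energy = −E_n = 14 eV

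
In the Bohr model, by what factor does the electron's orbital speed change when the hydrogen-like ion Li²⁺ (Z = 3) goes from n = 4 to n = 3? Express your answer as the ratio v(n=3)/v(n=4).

4/3

v ∝ Z^1 · n^-1; with Z fixed, v ∝ n^-1.
v(n=3)/v(n=4) = (3/4)^-1 = 4/3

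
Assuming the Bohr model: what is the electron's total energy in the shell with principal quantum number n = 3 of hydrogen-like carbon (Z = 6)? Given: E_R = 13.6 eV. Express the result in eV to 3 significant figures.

E_n = −E_R·Z²/n² = −13.6 × 6²/3² = -54.4 eV

-54.4 eV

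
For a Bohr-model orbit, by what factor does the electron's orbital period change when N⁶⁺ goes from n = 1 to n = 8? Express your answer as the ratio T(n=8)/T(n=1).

T ∝ Z^-2 · n^3; with Z fixed, T ∝ n^3.
T(n=8)/T(n=1) = (8/1)^3 = 512

512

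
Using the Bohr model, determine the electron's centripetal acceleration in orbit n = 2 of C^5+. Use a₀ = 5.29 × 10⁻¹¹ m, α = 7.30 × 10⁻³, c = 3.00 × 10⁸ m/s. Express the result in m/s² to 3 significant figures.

r = n²a₀/Z = 3.53 × 10⁻¹¹ m, v = Zαc/n = 6.57 × 10⁶ m/s
a = v²/r = (6.57 × 10⁶)² / 3.53 × 10⁻¹¹ = 1.22 × 10²⁴ m/s²

1.22 × 10²⁴ m/s²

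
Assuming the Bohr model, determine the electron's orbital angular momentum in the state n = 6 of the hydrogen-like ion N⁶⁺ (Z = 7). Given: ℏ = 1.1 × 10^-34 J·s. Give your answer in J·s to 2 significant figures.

6.6 × 10^-34 J·s

L_n = nℏ = 6 × 1.1 × 10^-34 = 6.6 × 10^-34 J·s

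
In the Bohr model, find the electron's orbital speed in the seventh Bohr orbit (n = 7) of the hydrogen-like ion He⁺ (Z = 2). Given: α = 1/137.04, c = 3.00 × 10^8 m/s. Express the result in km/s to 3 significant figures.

v_n = Zαc/n = 2 × 0.00730 × 3.00 × 10^8 / 7
    = 625 km/s

625 km/s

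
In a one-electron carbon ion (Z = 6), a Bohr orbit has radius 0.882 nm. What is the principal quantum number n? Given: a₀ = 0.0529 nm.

r_n = n²a₀/Z ⇒ n² = rZ/a₀ = 0.882 × 6 / 0.0529 ≈ 100.04
n = 10

10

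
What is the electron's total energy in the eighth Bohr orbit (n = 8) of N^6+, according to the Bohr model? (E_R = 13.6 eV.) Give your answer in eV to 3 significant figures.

E_n = −E_R·Z²/n² = −13.6 × 7²/8² = -10.4 eV

-10.4 eV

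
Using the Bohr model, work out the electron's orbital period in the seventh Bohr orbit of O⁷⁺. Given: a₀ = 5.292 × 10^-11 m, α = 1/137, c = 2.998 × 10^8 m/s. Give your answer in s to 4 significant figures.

8.143 × 10^-16 s

r = n²a₀/Z = 7²·5.292 × 10^-11/8 = 3.241 × 10^-10 m
v = Zαc/n = 8·0.007299·2.998 × 10^8/7 = 2.501 × 10^6 m/s
T = 2πr/v = 8.143 × 10^-16 s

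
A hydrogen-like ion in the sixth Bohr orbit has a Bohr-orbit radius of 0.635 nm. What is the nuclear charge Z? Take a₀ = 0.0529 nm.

3

r_n = n²a₀/Z ⇒ Z = n²a₀/r = 6² × 0.0529 / 0.635 ≈ 3.00
Z = 3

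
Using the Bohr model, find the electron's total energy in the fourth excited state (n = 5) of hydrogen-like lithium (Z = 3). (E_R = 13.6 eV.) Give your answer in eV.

-4.90 eV

E_n = −E_R·Z²/n² = −13.6 × 3²/5² = -4.90 eV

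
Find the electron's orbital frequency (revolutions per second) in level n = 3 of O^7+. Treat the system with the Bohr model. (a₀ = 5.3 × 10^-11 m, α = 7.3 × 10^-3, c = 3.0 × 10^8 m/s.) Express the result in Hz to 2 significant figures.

1.6 × 10^16 Hz

r = n²a₀/Z = 6.0 × 10^-11 m, v = Zαc/n = 5.8 × 10^6 m/s
f = v/(2πr) = 1.6 × 10^16 Hz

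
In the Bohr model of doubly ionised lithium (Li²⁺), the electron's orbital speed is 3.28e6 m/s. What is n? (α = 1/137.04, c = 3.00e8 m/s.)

2

v_n = Zαc/n ⇒ n = Zαc/v = 3 × 0.00730 × 3.00e8 / 3.28e6 ≈ 2.00
n = 2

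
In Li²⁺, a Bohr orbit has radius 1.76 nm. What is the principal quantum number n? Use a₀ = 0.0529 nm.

10

r_n = n²a₀/Z ⇒ n² = rZ/a₀ = 1.76 × 3 / 0.0529 ≈ 99.81
n = 10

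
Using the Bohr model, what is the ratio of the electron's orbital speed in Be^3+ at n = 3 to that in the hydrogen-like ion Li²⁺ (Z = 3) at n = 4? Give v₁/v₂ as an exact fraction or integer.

16/9

v ∝ Z^1 · n^-1
v₁/v₂ = (4/3)^1 · (3/4)^-1 = 16/9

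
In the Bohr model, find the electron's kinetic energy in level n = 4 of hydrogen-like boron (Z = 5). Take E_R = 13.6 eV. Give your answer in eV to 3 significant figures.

For a Coulomb orbit the virial theorem gives K = −E_n.
E_n = −E_R·Z²/n², so K = E_R·Z²/n² = 13.6 × 5²/4² = 21.2 eV

21.2 eV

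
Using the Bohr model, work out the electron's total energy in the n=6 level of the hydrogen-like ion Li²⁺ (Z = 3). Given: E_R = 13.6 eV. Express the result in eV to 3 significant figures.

-3.40 eV

E_n = −E_R·Z²/n² = −13.6 × 3²/6² = -3.40 eV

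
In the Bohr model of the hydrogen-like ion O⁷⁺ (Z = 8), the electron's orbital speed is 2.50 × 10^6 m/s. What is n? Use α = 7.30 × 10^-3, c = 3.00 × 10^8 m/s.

7

v_n = Zαc/n ⇒ n = Zαc/v = 8 × 0.00730 × 3.00 × 10^8 / 2.50 × 10^6 ≈ 7.01
n = 7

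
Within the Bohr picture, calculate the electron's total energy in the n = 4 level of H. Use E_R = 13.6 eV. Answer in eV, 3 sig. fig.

E_n = −E_R·Z²/n² = −13.6 × 1²/4² = -0.850 eV

-0.850 eV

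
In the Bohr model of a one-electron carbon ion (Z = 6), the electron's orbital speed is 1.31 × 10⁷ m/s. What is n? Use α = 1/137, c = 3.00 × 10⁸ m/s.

v_n = Zαc/n ⇒ n = Zαc/v = 6 × 0.00730 × 3.00 × 10⁸ / 1.31 × 10⁷ ≈ 1.00
n = 1

1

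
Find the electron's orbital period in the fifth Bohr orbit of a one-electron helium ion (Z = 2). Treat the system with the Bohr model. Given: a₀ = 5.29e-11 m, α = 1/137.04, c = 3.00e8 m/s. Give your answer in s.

4.74e-15 s

r = n²a₀/Z = 5²·5.29e-11/2 = 6.61e-10 m
v = Zαc/n = 2·0.00730·3.00e8/5 = 8.76e5 m/s
T = 2πr/v = 4.74e-15 s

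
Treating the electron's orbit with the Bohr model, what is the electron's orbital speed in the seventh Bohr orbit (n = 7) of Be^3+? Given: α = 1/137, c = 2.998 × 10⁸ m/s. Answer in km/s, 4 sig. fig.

1250 km/s

v_n = Zαc/n = 4 × 0.007299 × 2.998 × 10⁸ / 7
    = 1250 km/s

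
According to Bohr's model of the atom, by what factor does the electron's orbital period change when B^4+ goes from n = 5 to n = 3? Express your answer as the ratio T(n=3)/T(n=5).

27/125

T ∝ Z^-2 · n^3; with Z fixed, T ∝ n^3.
T(n=3)/T(n=5) = (3/5)^3 = 27/125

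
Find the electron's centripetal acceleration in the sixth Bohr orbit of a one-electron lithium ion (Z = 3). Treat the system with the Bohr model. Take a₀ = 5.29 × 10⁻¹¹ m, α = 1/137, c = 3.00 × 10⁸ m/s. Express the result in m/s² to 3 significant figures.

1.89 × 10²¹ m/s²

r = n²a₀/Z = 6.35 × 10⁻¹⁰ m, v = Zαc/n = 1.09 × 10⁶ m/s
a = v²/r = (1.09 × 10⁶)² / 6.35 × 10⁻¹⁰ = 1.89 × 10²¹ m/s²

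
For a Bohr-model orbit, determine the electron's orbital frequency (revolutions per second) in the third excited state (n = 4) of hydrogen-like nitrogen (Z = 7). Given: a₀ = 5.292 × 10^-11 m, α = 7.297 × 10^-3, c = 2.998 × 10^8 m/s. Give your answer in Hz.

r = n²a₀/Z = 1.210 × 10^-10 m, v = Zαc/n = 3.828 × 10^6 m/s
f = v/(2πr) = 5.037 × 10^15 Hz

5.037 × 10^15 Hz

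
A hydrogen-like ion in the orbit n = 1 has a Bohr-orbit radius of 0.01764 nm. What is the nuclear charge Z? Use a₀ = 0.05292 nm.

3

r_n = n²a₀/Z ⇒ Z = n²a₀/r = 1² × 0.05292 / 0.01764 ≈ 3.00
Z = 3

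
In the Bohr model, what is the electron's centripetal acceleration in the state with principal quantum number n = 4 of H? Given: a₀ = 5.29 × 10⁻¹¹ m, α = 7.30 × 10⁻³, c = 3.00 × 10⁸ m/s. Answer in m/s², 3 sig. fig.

3.54 × 10²⁰ m/s²

r = n²a₀/Z = 8.46 × 10⁻¹⁰ m, v = Zαc/n = 5.47 × 10⁵ m/s
a = v²/r = (5.47 × 10⁵)² / 8.46 × 10⁻¹⁰ = 3.54 × 10²⁰ m/s²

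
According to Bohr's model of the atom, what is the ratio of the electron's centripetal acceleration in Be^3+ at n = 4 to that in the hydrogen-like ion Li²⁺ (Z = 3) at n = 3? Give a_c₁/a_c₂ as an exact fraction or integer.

a_c ∝ Z^3 · n^-4
a_c₁/a_c₂ = (4/3)^3 · (4/3)^-4 = 3/4

3/4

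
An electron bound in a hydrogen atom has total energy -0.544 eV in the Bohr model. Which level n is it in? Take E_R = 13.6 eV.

5

E_n = −E_R Z²/n² ⇒ n² = E_R Z²/(−E_n) = 13.6 × 1² / 0.544 ≈ 25.00
n = 5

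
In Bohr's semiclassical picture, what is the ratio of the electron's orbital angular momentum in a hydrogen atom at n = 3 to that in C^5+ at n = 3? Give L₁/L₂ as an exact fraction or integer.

1

L = nℏ is independent of Z.
L₁/L₂ = n₁/n₂ = 3/3 = 1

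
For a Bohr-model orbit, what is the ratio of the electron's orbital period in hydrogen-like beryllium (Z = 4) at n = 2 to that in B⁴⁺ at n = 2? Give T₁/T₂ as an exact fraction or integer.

25/16

T ∝ Z^-2 · n^3
T₁/T₂ = (4/5)^-2 · (2/2)^3 = 25/16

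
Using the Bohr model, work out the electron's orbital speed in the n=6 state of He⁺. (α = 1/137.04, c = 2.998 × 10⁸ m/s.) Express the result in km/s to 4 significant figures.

v_n = Zαc/n = 2 × 0.007297 × 2.998 × 10⁸ / 6
    = 729.2 km/s

729.2 km/s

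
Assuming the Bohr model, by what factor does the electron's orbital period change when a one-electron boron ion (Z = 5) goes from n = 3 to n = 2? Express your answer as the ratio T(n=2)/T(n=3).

8/27

T ∝ Z^-2 · n^3; with Z fixed, T ∝ n^3.
T(n=2)/T(n=3) = (2/3)^3 = 8/27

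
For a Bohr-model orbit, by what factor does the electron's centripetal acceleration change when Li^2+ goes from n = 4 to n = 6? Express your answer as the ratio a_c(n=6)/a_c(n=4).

a_c ∝ Z^3 · n^-4; with Z fixed, a_c ∝ n^-4.
a_c(n=6)/a_c(n=4) = (6/4)^-4 = 16/81

16/81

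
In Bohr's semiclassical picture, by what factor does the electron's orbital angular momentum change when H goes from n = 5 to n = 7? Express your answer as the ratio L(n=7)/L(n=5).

7/5

L = nℏ depends only on n, so L ∝ n.
L(n=7)/L(n=5) = (7/5)^1 = 7/5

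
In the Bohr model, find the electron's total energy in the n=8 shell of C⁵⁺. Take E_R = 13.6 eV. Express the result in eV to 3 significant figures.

-7.65 eV

E_n = −E_R·Z²/n² = −13.6 × 6²/8² = -7.65 eV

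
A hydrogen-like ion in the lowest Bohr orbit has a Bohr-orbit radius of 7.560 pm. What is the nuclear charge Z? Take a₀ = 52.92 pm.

7

r_n = n²a₀/Z ⇒ Z = n²a₀/r = 1² × 52.92 / 7.560 ≈ 7.00
Z = 7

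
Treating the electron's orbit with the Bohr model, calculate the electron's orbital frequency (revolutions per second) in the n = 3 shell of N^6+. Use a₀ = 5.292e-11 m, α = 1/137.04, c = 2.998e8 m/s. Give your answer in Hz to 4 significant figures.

r = n²a₀/Z = 6.804e-11 m, v = Zαc/n = 5.105e6 m/s
f = v/(2πr) = 1.194e16 Hz

1.194e16 Hz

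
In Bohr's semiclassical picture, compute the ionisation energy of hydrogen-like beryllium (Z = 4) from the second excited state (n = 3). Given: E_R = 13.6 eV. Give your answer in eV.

E_n = −E_R·Z²/n² = −13.6 × 4²/3² eV = -24.2 eV
Ionisation energy = −E_n = 24.2 eV

24.2 eV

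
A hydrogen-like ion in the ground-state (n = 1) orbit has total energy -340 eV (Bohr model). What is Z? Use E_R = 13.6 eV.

5

E_n = −E_R Z²/n² ⇒ Z² = −E_n n²/E_R = 340 × 1² / 13.6 ≈ 25.00
Z = 5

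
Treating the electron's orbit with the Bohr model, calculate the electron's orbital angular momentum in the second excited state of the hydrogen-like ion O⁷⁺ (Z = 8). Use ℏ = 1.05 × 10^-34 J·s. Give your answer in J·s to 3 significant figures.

3.15 × 10^-34 J·s

L_n = nℏ = 3 × 1.05 × 10^-34 = 3.15 × 10^-34 J·s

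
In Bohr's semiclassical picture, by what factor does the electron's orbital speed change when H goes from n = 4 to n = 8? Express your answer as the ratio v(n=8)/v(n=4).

v ∝ Z^1 · n^-1; with Z fixed, v ∝ n^-1.
v(n=8)/v(n=4) = (8/4)^-1 = 1/2

1/2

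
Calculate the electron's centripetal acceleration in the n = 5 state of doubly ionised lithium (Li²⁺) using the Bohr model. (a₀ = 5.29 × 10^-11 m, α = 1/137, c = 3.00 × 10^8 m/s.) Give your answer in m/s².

r = n²a₀/Z = 4.41 × 10^-10 m, v = Zαc/n = 1.31 × 10^6 m/s
a = v²/r = (1.31 × 10^6)² / 4.41 × 10^-10 = 3.92 × 10^21 m/s²

3.92 × 10^21 m/s²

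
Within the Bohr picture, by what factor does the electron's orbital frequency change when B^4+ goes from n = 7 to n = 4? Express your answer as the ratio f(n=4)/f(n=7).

f ∝ Z^2 · n^-3; with Z fixed, f ∝ n^-3.
f(n=4)/f(n=7) = (4/7)^-3 = 343/64

343/64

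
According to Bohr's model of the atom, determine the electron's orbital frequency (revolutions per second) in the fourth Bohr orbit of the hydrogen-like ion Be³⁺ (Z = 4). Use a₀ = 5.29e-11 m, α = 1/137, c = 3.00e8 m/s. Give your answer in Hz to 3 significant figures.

r = n²a₀/Z = 2.12e-10 m, v = Zαc/n = 2.19e6 m/s
f = v/(2πr) = 1.65e15 Hz

1.65e15 Hz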